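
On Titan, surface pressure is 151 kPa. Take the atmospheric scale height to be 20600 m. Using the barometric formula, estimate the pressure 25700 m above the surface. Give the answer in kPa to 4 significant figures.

P ≈ 43.37 kPa

Barometric formula: P = P₀ exp(−z/H).
z/H = 25700/20600 = 1.2476; exp(−1.2476) = 0.28719.
P = 151 × 0.28719 = 43.366 kPa.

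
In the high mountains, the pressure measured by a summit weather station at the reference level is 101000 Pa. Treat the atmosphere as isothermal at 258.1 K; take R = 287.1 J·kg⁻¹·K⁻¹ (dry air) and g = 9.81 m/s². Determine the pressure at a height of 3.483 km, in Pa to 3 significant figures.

Scale height: H = RT/g = 287.1 × 258.1 / 9.81 = 7553.6 m.
Barometric formula: P = P₀ exp(−z/H).
z/H = 3483.0/7553.6 = 0.46110; exp(−0.46110) = 0.63059.
P = 101000 × 0.63059 = 63690 Pa.

P ≈ 63700 Pa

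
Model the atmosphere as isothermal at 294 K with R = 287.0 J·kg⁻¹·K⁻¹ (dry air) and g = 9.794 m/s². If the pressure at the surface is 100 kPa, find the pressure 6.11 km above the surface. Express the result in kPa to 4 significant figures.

P ≈ 49.20 kPa

Scale height: H = RT/g = 287.0 × 294 / 9.794 = 8615.3 m.
Barometric formula: P = P₀ exp(−z/H).
z/H = 6110.0/8615.3 = 0.70920; exp(−0.70920) = 0.49204.
P = 100 × 0.49204 = 49.204 kPa.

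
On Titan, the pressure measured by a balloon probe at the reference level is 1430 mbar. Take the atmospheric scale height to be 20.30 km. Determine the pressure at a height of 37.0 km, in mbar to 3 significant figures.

P ≈ 231 mbar

Barometric formula: P = P₀ exp(−z/H).
z/H = 37000/20300 = 1.8227; exp(−1.8227) = 0.16159.
P = 1430 × 0.16159 = 231.07 mbar.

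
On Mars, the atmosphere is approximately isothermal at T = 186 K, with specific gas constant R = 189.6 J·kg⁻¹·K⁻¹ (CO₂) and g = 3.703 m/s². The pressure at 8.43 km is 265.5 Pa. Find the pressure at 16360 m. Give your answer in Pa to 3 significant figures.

P ≈ 115 Pa

Scale height: H = RT/g = 189.6 × 186 / 3.703 = 9523.5 m.
Between two levels, P₂ = P₁ exp(−Δz/H) with Δz = z₂ − z₁.
Δz = 16360 − 8430.0 = 7930.0 m; Δz/H = 7930.0/9523.5 = 0.83268.
P₂ = 265.5 × exp(−0.83268) = 265.5 × 0.43488 = 115.46 Pa.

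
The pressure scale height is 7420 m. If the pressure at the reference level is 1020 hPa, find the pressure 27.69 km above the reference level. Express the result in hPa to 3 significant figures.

P ≈ 24.4 hPa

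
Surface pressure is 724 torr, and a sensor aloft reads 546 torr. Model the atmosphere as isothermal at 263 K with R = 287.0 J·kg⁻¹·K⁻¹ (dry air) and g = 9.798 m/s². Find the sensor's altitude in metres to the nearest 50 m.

z ≈ 2150 m

Scale height: H = RT/g = 287.0 × 263 / 9.798 = 7703.7 m.
Invert the barometric formula: z = H ln(P₀/P).
P₀/P = 724/546 = 1.3260; ln(1.3260) = 0.28217.
z = 7703.7 × 0.28217 = 2173.8 m.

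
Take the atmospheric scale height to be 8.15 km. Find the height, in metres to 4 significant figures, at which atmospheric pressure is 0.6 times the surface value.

z ≈ 4163 m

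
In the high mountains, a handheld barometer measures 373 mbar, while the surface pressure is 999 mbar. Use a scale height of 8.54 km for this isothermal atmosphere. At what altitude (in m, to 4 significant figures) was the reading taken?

z ≈ 8413 m

Invert the barometric formula: z = H ln(P₀/P).
P₀/P = 999/373 = 2.6783; ln(2.6783) = 0.98518.
z = 8540.0 × 0.98518 = 8413.4 m.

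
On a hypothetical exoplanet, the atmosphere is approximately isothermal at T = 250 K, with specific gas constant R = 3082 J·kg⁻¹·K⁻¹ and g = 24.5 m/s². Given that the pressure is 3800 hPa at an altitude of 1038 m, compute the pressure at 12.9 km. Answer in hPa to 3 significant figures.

Scale height: H = RT/g = 3082 × 250 / 24.5 = 31449 m.
Between two levels, P₂ = P₁ exp(−Δz/H) with Δz = z₂ − z₁.
Δz = 12900 − 1038.0 = 11862 m; Δz/H = 11862/31449 = 0.37718.
P₂ = 3800 × exp(−0.37718) = 3800 × 0.68579 = 2606.0 hPa.

P ≈ 2610 hPa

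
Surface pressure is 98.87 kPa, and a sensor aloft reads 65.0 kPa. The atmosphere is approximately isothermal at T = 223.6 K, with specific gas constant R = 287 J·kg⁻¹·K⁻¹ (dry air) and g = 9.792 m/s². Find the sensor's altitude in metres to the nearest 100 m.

Scale height: H = RT/g = 287 × 223.6 / 9.792 = 6553.6 m.
Invert the barometric formula: z = H ln(P₀/P).
P₀/P = 98.87/65.0 = 1.5211; ln(1.5211) = 0.41943.
z = 6553.6 × 0.41943 = 2748.8 m.

z ≈ 2700 m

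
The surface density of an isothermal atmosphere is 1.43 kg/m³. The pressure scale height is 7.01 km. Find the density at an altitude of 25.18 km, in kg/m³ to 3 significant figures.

In an isothermal atmosphere, density decays like pressure: ρ = ρ₀ exp(−z/H).
z/H = 25180/7010.0 = 3.5920; exp(−3.5920) = 0.027543.
ρ = 1.43 × 0.027543 = 0.039386 kg/m³.

ρ ≈ 0.0394 kg/m³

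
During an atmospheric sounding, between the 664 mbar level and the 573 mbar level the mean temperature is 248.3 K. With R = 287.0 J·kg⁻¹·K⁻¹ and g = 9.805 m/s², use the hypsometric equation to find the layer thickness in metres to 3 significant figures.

Hypsometric equation: Δz = (R T̄/g) ln(P₁/P₂).
R T̄/g = 287.0 × 248.3 / 9.805 = 7267.9 m.
ln(664/573) = ln(1.1588) = 0.14738.
Δz = 7267.9 × 0.14738 = 1071.1 m.

Δz ≈ 1070 m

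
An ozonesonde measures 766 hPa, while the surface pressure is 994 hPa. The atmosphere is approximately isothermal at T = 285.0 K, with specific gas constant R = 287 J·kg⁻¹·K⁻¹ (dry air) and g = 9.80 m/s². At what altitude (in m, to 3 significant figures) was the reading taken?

Scale height: H = RT/g = 287 × 285.0 / 9.80 = 8346.4 m.
Invert the barometric formula: z = H ln(P₀/P).
P₀/P = 994/766 = 1.2977; ln(1.2977) = 0.26059.
z = 8346.4 × 0.26059 = 2175.0 m.

z ≈ 2170 m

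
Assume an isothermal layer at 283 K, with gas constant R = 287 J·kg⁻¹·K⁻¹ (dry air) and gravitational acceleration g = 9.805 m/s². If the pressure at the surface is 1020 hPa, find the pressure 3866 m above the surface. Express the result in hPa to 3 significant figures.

Scale height: H = RT/g = 287 × 283 / 9.805 = 8283.6 m.
Barometric formula: P = P₀ exp(−z/H).
z/H = 3866.0/8283.6 = 0.46671; exp(−0.46671) = 0.62706.
P = 1020 × 0.62706 = 639.60 hPa.

P ≈ 640 hPa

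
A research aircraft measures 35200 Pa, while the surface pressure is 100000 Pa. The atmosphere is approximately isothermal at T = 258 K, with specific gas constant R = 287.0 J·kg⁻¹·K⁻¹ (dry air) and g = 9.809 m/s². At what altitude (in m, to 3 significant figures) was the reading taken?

Scale height: H = RT/g = 287.0 × 258 / 9.809 = 7548.8 m.
Invert the barometric formula: z = H ln(P₀/P).
P₀/P = 100000/35200 = 2.8409; ln(2.8409) = 1.0441.
z = 7548.8 × 1.0441 = 7881.7 m.

z ≈ 7880 m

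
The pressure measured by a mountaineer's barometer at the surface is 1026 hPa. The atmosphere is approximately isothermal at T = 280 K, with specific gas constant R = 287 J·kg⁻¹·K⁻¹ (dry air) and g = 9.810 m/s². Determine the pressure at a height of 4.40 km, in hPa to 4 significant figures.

P ≈ 599.6 hPa

Scale height: H = RT/g = 287 × 280 / 9.810 = 8191.6 m.
Barometric formula: P = P₀ exp(−z/H).
z/H = 4400.0/8191.6 = 0.53714; exp(−0.53714) = 0.58442.
P = 1026 × 0.58442 = 599.61 hPa.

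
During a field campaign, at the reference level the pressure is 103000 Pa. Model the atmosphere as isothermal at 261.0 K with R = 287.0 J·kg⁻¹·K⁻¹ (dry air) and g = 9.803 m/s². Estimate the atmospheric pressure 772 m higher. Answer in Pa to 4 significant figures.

Scale height: H = RT/g = 287.0 × 261.0 / 9.803 = 7641.2 m.
Barometric formula: P = P₀ exp(−z/H).
z/H = 772.00/7641.2 = 0.10103; exp(−0.10103) = 0.90391.
P = 103000 × 0.90391 = 93103 Pa.

P ≈ 93100 Pa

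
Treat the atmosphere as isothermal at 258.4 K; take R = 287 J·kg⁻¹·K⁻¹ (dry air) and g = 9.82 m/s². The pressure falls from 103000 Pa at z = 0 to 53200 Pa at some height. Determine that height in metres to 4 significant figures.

Scale height: H = RT/g = 287 × 258.4 / 9.82 = 7552.0 m.
Invert the barometric formula: z = H ln(P₀/P).
P₀/P = 103000/53200 = 1.9361; ln(1.9361) = 0.66068.
z = 7552.0 × 0.66068 = 4989.5 m.

z ≈ 4989 m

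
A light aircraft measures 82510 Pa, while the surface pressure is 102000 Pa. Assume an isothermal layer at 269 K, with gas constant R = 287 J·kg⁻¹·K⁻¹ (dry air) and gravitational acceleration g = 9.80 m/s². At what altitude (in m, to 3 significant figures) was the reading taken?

z ≈ 1670 m

Scale height: H = RT/g = 287 × 269 / 9.80 = 7877.9 m.
Invert the barometric formula: z = H ln(P₀/P).
P₀/P = 102000/82510 = 1.2362; ln(1.2362) = 0.21204.
z = 7877.9 × 0.21204 = 1670.4 m.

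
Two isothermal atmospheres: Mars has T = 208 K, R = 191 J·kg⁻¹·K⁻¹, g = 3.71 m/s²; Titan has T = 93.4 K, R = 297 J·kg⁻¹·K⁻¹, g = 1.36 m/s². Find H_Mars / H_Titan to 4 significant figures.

H_Mars/H_Titan ≈ 0.5250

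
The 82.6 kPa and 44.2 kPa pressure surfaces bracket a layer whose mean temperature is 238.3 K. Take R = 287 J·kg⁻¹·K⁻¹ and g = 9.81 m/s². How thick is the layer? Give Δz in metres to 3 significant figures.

Δz ≈ 4360 m

Hypsometric equation: Δz = (R T̄/g) ln(P₁/P₂).
R T̄/g = 287 × 238.3 / 9.81 = 6971.7 m.
ln(82.6/44.2) = ln(1.8688) = 0.62530.
Δz = 6971.7 × 0.62530 = 4359.4 m.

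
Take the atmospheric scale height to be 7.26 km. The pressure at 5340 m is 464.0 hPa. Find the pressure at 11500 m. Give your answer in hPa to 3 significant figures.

Between two levels, P₂ = P₁ exp(−Δz/H) with Δz = z₂ − z₁.
Δz = 11500 − 5340.0 = 6160.0 m; Δz/H = 6160.0/7260.0 = 0.84848.
P₂ = 464.0 × exp(−0.84848) = 464.0 × 0.42807 = 198.62 hPa.

P ≈ 199 hPa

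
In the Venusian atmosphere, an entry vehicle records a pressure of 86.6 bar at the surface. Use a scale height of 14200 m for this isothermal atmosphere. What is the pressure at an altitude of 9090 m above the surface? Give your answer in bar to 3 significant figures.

Barometric formula: P = P₀ exp(−z/H).
z/H = 9090.0/14200 = 0.64014; exp(−0.64014) = 0.52722.
P = 86.6 × 0.52722 = 45.657 bar.

P ≈ 45.7 bar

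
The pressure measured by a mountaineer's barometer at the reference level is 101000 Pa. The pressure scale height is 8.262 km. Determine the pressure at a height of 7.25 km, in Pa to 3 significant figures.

Barometric formula: P = P₀ exp(−z/H).
z/H = 7250.0/8262.0 = 0.87751; exp(−0.87751) = 0.41582.
P = 101000 × 0.41582 = 41998 Pa.

P ≈ 42000 Pa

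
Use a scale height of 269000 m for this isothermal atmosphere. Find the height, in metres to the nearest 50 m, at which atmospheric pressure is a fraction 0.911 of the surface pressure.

Set P/P₀ = exp(−z/H) = 0.911, so z = −H ln(0.911).
−ln(0.911) = 0.093212; z = 269000 × 0.093212 = 25074 m.

z ≈ 25050 m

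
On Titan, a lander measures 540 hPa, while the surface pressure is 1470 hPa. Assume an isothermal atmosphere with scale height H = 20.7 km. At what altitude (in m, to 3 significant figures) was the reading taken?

Invert the barometric formula: z = H ln(P₀/P).
P₀/P = 1470/540 = 2.7222; ln(2.7222) = 1.0014.
z = 20700 × 1.0014 = 20729 m.

z ≈ 20700 m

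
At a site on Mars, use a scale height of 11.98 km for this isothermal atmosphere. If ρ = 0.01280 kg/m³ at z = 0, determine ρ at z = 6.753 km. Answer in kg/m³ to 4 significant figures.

ρ ≈ 0.007285 kg/m³

In an isothermal atmosphere, density decays like pressure: ρ = ρ₀ exp(−z/H).
z/H = 6753.0/11980 = 0.56369; exp(−0.56369) = 0.56911.
ρ = 0.01280 × 0.56911 = 0.0072846 kg/m³.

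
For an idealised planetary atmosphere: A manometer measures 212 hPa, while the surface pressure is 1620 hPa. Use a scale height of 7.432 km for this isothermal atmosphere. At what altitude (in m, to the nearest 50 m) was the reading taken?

Invert the barometric formula: z = H ln(P₀/P).
P₀/P = 1620/212 = 7.6415; ln(7.6415) = 2.0336.
z = 7432.0 × 2.0336 = 15114 m.

z ≈ 15100 m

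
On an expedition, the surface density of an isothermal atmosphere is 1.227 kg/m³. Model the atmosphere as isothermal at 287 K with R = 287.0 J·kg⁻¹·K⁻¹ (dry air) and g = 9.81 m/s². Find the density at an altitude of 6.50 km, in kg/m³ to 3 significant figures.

ρ ≈ 0.566 kg/m³

Scale height: H = RT/g = 287.0 × 287 / 9.81 = 8396.4 m.
In an isothermal atmosphere, density decays like pressure: ρ = ρ₀ exp(−z/H).
z/H = 6500.0/8396.4 = 0.77414; exp(−0.77414) = 0.46110.
ρ = 1.227 × 0.46110 = 0.56577 kg/m³.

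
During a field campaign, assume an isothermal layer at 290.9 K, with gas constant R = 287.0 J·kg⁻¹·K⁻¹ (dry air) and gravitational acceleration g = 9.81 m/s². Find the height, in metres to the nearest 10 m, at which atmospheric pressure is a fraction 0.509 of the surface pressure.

z ≈ 5750 m

Scale height: H = RT/g = 287.0 × 290.9 / 9.81 = 8510.5 m.
Set P/P₀ = exp(−z/H) = 0.509, so z = −H ln(0.509).
−ln(0.509) = 0.67531; z = 8510.5 × 0.67531 = 5747.2 m.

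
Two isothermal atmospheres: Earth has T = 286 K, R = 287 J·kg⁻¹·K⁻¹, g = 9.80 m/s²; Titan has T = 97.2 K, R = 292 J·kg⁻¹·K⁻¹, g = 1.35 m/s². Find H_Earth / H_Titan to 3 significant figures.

H = RT/g for each body.
H_Earth = 287 × 286 / 9.80 = 8375.7 m.
H_Titan = 292 × 97.2 / 1.35 = 21024 m.
H_Earth/H_Titan = 8375.7/21024 = 0.39839.

H_Earth/H_Titan ≈ 0.398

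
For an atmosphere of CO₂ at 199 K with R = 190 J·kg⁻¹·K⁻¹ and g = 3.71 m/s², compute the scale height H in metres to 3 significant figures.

H ≈ 10200 m

The scale height of an isothermal atmosphere is H = RT/g.
H = 190 × 199 / 3.71 = 37810/3.71 = 10191 m.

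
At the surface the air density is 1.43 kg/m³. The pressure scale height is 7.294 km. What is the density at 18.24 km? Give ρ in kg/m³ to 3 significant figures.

In an isothermal atmosphere, density decays like pressure: ρ = ρ₀ exp(−z/H).
z/H = 18240/7294.0 = 2.5007; exp(−2.5007) = 0.082028.
ρ = 1.43 × 0.082028 = 0.11730 kg/m³.

ρ ≈ 0.117 kg/m³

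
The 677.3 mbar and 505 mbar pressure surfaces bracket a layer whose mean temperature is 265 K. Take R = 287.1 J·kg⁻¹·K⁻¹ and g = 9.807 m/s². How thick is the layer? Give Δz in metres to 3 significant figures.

Δz ≈ 2280 m

Hypsometric equation: Δz = (R T̄/g) ln(P₁/P₂).
R T̄/g = 287.1 × 265 / 9.807 = 7757.9 m.
ln(677.3/505) = ln(1.3412) = 0.29356.
Δz = 7757.9 × 0.29356 = 2277.4 m.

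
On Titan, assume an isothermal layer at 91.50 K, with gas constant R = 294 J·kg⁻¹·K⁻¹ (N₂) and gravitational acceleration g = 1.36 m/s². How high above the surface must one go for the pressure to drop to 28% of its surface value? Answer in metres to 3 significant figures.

Scale height: H = RT/g = 294 × 91.50 / 1.36 = 19780 m.
Set P/P₀ = exp(−z/H) = 0.28, so z = −H ln(0.28).
−ln(0.28) = 1.2730; z = 19780 × 1.2730 = 25180 m.

z ≈ 25200 m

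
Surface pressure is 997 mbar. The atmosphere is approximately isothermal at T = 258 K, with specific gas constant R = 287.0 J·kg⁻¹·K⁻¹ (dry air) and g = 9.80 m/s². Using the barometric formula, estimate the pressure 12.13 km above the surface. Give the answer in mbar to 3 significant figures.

Scale height: H = RT/g = 287.0 × 258 / 9.80 = 7555.7 m.
Barometric formula: P = P₀ exp(−z/H).
z/H = 12130/7555.7 = 1.6054; exp(−1.6054) = 0.20081.
P = 997 × 0.20081 = 200.21 mbar.

P ≈ 200 mbar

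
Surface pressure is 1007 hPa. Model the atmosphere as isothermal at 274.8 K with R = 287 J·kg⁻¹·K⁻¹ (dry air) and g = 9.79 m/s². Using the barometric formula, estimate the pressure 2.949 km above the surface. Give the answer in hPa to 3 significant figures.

P ≈ 698 hPa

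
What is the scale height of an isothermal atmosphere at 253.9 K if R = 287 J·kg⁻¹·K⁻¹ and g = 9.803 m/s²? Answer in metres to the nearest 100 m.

H ≈ 7400 m

The scale height of an isothermal atmosphere is H = RT/g.
H = 287 × 253.9 / 9.803 = 72869/9.803 = 7433.3 m.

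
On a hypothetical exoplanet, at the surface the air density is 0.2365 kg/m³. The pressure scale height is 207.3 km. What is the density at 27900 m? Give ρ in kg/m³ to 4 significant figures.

In an isothermal atmosphere, density decays like pressure: ρ = ρ₀ exp(−z/H).
z/H = 27900/207300 = 0.13459; exp(−0.13459) = 0.87407.
ρ = 0.2365 × 0.87407 = 0.20672 kg/m³.

ρ ≈ 0.2067 kg/m³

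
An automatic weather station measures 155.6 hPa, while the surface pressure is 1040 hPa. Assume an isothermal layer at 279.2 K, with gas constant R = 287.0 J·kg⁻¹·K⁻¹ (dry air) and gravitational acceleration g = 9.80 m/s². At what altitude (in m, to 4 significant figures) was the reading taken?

Scale height: H = RT/g = 287.0 × 279.2 / 9.80 = 8176.6 m.
Invert the barometric formula: z = H ln(P₀/P).
P₀/P = 1040/155.6 = 6.6838; ln(6.6838) = 1.8997.
z = 8176.6 × 1.8997 = 15533 m.

z ≈ 15530 m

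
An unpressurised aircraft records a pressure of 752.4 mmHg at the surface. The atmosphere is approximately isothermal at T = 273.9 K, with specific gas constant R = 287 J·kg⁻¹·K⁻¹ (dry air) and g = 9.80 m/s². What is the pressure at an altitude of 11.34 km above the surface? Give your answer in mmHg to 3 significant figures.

P ≈ 183 mmHg

Scale height: H = RT/g = 287 × 273.9 / 9.80 = 8021.4 m.
Barometric formula: P = P₀ exp(−z/H).
z/H = 11340/8021.4 = 1.4137; exp(−1.4137) = 0.24324.
P = 752.4 × 0.24324 = 183.01 mmHg.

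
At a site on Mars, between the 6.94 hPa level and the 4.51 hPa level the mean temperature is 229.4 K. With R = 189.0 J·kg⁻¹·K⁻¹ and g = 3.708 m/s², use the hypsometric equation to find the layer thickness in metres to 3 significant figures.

Hypsometric equation: Δz = (R T̄/g) ln(P₁/P₂).
R T̄/g = 189.0 × 229.4 / 3.708 = 11693 m.
ln(6.94/4.51) = ln(1.5388) = 0.43100.
Δz = 11693 × 0.43100 = 5039.7 m.

Δz ≈ 5040 m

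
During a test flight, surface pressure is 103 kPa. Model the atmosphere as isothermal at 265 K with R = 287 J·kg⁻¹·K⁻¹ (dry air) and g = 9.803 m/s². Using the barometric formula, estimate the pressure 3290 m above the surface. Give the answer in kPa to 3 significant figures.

Scale height: H = RT/g = 287 × 265 / 9.803 = 7758.3 m.
Barometric formula: P = P₀ exp(−z/H).
z/H = 3290.0/7758.3 = 0.42406; exp(−0.42406) = 0.65438.
P = 103 × 0.65438 = 67.401 kPa.

P ≈ 67.4 kPa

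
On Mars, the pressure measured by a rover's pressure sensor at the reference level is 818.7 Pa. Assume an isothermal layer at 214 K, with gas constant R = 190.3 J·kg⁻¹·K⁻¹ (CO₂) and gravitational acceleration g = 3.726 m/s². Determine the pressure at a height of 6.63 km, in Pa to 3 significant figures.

Scale height: H = RT/g = 190.3 × 214 / 3.726 = 10930 m.
Barometric formula: P = P₀ exp(−z/H).
z/H = 6630.0/10930 = 0.60659; exp(−0.60659) = 0.54521.
P = 818.7 × 0.54521 = 446.36 Pa.

P ≈ 446 Pa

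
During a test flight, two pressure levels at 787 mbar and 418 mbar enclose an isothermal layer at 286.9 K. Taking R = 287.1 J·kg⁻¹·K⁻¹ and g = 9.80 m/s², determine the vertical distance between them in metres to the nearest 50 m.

Δz ≈ 5300 m

Hypsometric equation: Δz = (R T̄/g) ln(P₁/P₂).
R T̄/g = 287.1 × 286.9 / 9.80 = 8405.0 m.
ln(787/418) = ln(1.8828) = 0.63276.
Δz = 8405.0 × 0.63276 = 5318.3 m.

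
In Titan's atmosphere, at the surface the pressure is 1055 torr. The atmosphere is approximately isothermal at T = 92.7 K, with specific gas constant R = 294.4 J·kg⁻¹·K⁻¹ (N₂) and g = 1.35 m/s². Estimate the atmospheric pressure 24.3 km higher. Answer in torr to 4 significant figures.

P ≈ 317.1 torr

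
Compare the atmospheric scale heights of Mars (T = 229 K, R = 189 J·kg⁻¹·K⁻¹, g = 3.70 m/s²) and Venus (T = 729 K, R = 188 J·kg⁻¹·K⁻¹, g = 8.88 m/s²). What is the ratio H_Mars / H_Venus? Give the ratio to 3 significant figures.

H = RT/g for each body.
H_Mars = 189 × 229 / 3.70 = 11698 m.
H_Venus = 188 × 729 / 8.88 = 15434 m.
H_Mars/H_Venus = 11698/15434 = 0.75794.

H_Mars/H_Venus ≈ 0.758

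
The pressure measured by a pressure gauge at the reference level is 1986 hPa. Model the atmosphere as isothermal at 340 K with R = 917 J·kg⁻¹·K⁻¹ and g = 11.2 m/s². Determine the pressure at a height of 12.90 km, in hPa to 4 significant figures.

Scale height: H = RT/g = 917 × 340 / 11.2 = 27838 m.
Barometric formula: P = P₀ exp(−z/H).
z/H = 12900/27838 = 0.46340; exp(−0.46340) = 0.62914.
P = 1986 × 0.62914 = 1249.5 hPa.

P ≈ 1249 hPa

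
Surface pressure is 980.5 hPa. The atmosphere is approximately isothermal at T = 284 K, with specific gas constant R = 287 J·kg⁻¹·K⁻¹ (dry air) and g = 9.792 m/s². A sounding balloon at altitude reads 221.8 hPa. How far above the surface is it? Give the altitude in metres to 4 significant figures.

Scale height: H = RT/g = 287 × 284 / 9.792 = 8323.9 m.
Invert the barometric formula: z = H ln(P₀/P).
P₀/P = 980.5/221.8 = 4.4206; ln(4.4206) = 1.4863.
z = 8323.9 × 1.4863 = 12372 m.

z ≈ 12370 m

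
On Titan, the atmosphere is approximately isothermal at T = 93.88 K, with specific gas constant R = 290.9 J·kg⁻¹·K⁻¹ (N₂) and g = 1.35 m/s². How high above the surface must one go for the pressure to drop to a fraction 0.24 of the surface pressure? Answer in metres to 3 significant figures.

z ≈ 28900 m

Scale height: H = RT/g = 290.9 × 93.88 / 1.35 = 20229 m.
Set P/P₀ = exp(−z/H) = 0.24, so z = −H ln(0.24).
−ln(0.24) = 1.4271; z = 20229 × 1.4271 = 28869 m.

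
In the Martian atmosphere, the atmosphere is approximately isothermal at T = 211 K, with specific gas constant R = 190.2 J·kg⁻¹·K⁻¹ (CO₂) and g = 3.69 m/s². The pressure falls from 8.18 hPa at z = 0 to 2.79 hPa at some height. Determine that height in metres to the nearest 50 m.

Scale height: H = RT/g = 190.2 × 211 / 3.69 = 10876 m.
Invert the barometric formula: z = H ln(P₀/P).
P₀/P = 8.18/2.79 = 2.9319; ln(2.9319) = 1.0757.
z = 10876 × 1.0757 = 11699 m.

z ≈ 11700 m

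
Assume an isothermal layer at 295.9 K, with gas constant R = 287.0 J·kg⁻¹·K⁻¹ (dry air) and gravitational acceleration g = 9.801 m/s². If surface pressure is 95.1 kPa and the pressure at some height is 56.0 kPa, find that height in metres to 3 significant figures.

Scale height: H = RT/g = 287.0 × 295.9 / 9.801 = 8664.8 m.
Invert the barometric formula: z = H ln(P₀/P).
P₀/P = 95.1/56.0 = 1.6982; ln(1.6982) = 0.52957.
z = 8664.8 × 0.52957 = 4588.6 m.

z ≈ 4590 m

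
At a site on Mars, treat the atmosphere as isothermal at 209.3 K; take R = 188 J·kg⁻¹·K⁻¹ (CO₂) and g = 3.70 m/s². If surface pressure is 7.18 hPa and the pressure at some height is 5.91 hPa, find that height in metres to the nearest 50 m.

Scale height: H = RT/g = 188 × 209.3 / 3.70 = 10635 m.
Invert the barometric formula: z = H ln(P₀/P).
P₀/P = 7.18/5.91 = 1.2149; ln(1.2149) = 0.19466.
z = 10635 × 0.19466 = 2070.2 m.

z ≈ 2050 m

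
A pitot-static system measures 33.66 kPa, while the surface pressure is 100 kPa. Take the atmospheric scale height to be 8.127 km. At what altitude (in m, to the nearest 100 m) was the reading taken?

Invert the barometric formula: z = H ln(P₀/P).
P₀/P = 100/33.66 = 2.9709; ln(2.9709) = 1.0889.
z = 8127.0 × 1.0889 = 8849.5 m.

z ≈ 8800 m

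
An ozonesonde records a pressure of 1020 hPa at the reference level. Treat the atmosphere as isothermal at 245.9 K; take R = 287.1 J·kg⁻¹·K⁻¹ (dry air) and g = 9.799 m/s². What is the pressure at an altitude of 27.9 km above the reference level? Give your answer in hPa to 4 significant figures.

P ≈ 21.22 hPa

Scale height: H = RT/g = 287.1 × 245.9 / 9.799 = 7204.6 m.
Barometric formula: P = P₀ exp(−z/H).
z/H = 27900/7204.6 = 3.8725; exp(−3.8725) = 0.020806.
P = 1020 × 0.020806 = 21.222 hPa.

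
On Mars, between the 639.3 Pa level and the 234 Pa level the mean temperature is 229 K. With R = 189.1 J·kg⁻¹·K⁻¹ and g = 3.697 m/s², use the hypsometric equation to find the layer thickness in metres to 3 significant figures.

Δz ≈ 11800 m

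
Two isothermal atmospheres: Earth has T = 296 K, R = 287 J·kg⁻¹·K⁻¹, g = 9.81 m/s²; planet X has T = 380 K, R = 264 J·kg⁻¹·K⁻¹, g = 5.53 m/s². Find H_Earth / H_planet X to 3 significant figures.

H = RT/g for each body.
H_Earth = 287 × 296 / 9.81 = 8659.7 m.
H_planet X = 264 × 380 / 5.53 = 18141 m.
H_Earth/H_planet X = 8659.7/18141 = 0.47736.

H_Earth/H_planet X ≈ 0.477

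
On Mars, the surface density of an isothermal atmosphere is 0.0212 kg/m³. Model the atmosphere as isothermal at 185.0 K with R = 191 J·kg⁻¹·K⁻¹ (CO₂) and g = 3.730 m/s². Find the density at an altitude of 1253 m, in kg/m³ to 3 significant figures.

Scale height: H = RT/g = 191 × 185.0 / 3.730 = 9473.2 m.
In an isothermal atmosphere, density decays like pressure: ρ = ρ₀ exp(−z/H).
z/H = 1253.0/9473.2 = 0.13227; exp(−0.13227) = 0.87610.
ρ = 0.0212 × 0.87610 = 0.018573 kg/m³.

ρ ≈ 0.0186 kg/m³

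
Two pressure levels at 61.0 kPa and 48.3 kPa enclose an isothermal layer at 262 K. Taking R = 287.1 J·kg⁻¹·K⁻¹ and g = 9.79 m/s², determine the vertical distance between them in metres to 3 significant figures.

Δz ≈ 1790 m

Hypsometric equation: Δz = (R T̄/g) ln(P₁/P₂).
R T̄/g = 287.1 × 262 / 9.79 = 7683.4 m.
ln(61.0/48.3) = ln(1.2629) = 0.23341.
Δz = 7683.4 × 0.23341 = 1793.4 m.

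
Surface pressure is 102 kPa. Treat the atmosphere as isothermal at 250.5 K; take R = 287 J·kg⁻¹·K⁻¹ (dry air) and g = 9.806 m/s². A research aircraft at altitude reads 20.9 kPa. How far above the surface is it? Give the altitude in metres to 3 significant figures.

z ≈ 11600 m

Scale height: H = RT/g = 287 × 250.5 / 9.806 = 7331.6 m.
Invert the barometric formula: z = H ln(P₀/P).
P₀/P = 102/20.9 = 4.8804; ln(4.8804) = 1.5852.
z = 7331.6 × 1.5852 = 11622 m.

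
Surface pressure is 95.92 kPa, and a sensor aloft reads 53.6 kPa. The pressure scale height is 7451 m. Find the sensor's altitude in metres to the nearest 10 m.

z ≈ 4340 m

Invert the barometric formula: z = H ln(P₀/P).
P₀/P = 95.92/53.6 = 1.7896; ln(1.7896) = 0.58199.
z = 7451.0 × 0.58199 = 4336.4 m.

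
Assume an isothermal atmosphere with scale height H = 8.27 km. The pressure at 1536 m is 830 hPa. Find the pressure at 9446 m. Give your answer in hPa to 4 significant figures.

Between two levels, P₂ = P₁ exp(−Δz/H) with Δz = z₂ − z₁.
Δz = 9446.0 − 1536.0 = 7910.0 m; Δz/H = 7910.0/8270.0 = 0.95647.
P₂ = 830 × exp(−0.95647) = 830 × 0.38425 = 318.93 hPa.

P ≈ 318.9 hPa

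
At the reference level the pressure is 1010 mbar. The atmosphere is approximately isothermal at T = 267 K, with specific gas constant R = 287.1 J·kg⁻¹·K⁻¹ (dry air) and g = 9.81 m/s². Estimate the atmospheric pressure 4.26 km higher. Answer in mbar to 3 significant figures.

P ≈ 586 mbar

Scale height: H = RT/g = 287.1 × 267 / 9.81 = 7814.0 m.
Barometric formula: P = P₀ exp(−z/H).
z/H = 4260.0/7814.0 = 0.54518; exp(−0.54518) = 0.57974.
P = 1010 × 0.57974 = 585.54 mbar.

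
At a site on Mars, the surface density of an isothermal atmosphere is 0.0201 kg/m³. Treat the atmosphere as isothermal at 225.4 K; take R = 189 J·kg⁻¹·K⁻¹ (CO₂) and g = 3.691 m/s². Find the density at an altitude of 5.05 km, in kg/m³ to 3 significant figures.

Scale height: H = RT/g = 189 × 225.4 / 3.691 = 11542 m.
In an isothermal atmosphere, density decays like pressure: ρ = ρ₀ exp(−z/H).
z/H = 5050.0/11542 = 0.43753; exp(−0.43753) = 0.64563.
ρ = 0.0201 × 0.64563 = 0.012977 kg/m³.

ρ ≈ 0.0130 kg/m³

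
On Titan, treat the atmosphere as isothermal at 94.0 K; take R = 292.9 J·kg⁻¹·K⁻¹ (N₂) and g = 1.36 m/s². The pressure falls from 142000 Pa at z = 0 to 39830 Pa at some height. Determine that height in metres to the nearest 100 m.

Scale height: H = RT/g = 292.9 × 94.0 / 1.36 = 20245 m.
Invert the barometric formula: z = H ln(P₀/P).
P₀/P = 142000/39830 = 3.5652; ln(3.5652) = 1.2712.
z = 20245 × 1.2712 = 25735 m.

z ≈ 25700 m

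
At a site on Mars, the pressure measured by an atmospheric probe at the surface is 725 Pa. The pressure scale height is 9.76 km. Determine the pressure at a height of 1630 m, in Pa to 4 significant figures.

P ≈ 613.5 Pa

Barometric formula: P = P₀ exp(−z/H).
z/H = 1630.0/9760.0 = 0.16701; exp(−0.16701) = 0.84619.
P = 725 × 0.84619 = 613.49 Pa.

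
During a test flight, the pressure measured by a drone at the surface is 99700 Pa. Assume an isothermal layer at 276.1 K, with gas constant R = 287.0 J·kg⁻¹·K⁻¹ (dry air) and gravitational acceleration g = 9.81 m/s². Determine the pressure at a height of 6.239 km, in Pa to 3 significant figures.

Scale height: H = RT/g = 287.0 × 276.1 / 9.81 = 8077.5 m.
Barometric formula: P = P₀ exp(−z/H).
z/H = 6239.0/8077.5 = 0.77239; exp(−0.77239) = 0.46191.
P = 99700 × 0.46191 = 46052 Pa.

P ≈ 46100 Pa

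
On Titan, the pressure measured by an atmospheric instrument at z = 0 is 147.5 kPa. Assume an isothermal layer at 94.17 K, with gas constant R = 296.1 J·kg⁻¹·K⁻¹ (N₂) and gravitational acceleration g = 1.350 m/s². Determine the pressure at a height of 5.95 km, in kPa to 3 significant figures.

Scale height: H = RT/g = 296.1 × 94.17 / 1.350 = 20655 m.
Barometric formula: P = P₀ exp(−z/H).
z/H = 5950.0/20655 = 0.28807; exp(−0.28807) = 0.74971.
P = 147.5 × 0.74971 = 110.58 kPa.

P ≈ 111 kPa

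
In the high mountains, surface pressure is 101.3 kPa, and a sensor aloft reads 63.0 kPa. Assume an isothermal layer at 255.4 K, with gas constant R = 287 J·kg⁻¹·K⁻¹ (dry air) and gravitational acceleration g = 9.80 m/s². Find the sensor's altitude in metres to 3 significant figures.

Scale height: H = RT/g = 287 × 255.4 / 9.80 = 7479.6 m.
Invert the barometric formula: z = H ln(P₀/P).
P₀/P = 101.3/63.0 = 1.6079; ln(1.6079) = 0.47493.
z = 7479.6 × 0.47493 = 3552.3 m.

z ≈ 3550 m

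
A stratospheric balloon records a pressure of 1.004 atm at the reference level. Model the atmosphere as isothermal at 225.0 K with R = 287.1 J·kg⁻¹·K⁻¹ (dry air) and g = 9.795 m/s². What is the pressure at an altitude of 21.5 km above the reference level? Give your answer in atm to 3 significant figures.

Scale height: H = RT/g = 287.1 × 225.0 / 9.795 = 6594.9 m.
Barometric formula: P = P₀ exp(−z/H).
z/H = 21500/6594.9 = 3.2601; exp(−3.2601) = 0.038385.
P = 1.004 × 0.038385 = 0.038539 atm.

P ≈ 0.0385 atm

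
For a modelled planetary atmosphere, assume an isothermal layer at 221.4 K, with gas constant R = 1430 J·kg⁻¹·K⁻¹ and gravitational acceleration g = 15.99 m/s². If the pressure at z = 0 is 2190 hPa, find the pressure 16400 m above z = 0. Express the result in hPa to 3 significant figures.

P ≈ 957 hPa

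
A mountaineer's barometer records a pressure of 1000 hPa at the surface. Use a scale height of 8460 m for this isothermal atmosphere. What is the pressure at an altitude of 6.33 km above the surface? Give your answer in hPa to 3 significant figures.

Barometric formula: P = P₀ exp(−z/H).
z/H = 6330.0/8460.0 = 0.74823; exp(−0.74823) = 0.47320.
P = 1000 × 0.47320 = 473.20 hPa.

P ≈ 473 hPa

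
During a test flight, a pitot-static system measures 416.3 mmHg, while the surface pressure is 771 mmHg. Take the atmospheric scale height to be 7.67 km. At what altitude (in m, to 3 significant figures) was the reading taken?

Invert the barometric formula: z = H ln(P₀/P).
P₀/P = 771/416.3 = 1.8520; ln(1.8520) = 0.61627.
z = 7670.0 × 0.61627 = 4726.8 m.

z ≈ 4730 m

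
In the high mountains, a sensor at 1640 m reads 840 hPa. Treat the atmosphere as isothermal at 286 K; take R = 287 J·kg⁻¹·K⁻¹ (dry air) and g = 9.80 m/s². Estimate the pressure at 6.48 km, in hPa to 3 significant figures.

P ≈ 471 hPa

Scale height: H = RT/g = 287 × 286 / 9.80 = 8375.7 m.
Between two levels, P₂ = P₁ exp(−Δz/H) with Δz = z₂ − z₁.
Δz = 6480.0 − 1640.0 = 4840.0 m; Δz/H = 4840.0/8375.7 = 0.57786.
P₂ = 840 × exp(−0.57786) = 840 × 0.56110 = 471.32 hPa.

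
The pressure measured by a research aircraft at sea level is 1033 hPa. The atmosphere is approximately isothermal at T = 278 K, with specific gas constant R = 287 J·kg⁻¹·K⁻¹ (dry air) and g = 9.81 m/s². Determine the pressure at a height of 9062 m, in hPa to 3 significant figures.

Scale height: H = RT/g = 287 × 278 / 9.81 = 8133.1 m.
Barometric formula: P = P₀ exp(−z/H).
z/H = 9062.0/8133.1 = 1.1142; exp(−1.1142) = 0.32818.
P = 1033 × 0.32818 = 339.01 hPa.

P ≈ 339 hPa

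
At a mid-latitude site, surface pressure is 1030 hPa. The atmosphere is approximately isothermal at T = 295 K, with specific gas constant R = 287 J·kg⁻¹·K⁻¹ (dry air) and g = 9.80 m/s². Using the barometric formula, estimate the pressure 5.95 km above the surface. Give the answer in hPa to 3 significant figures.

Scale height: H = RT/g = 287 × 295 / 9.80 = 8639.3 m.
Barometric formula: P = P₀ exp(−z/H).
z/H = 5950.0/8639.3 = 0.68871; exp(−0.68871) = 0.50222.
P = 1030 × 0.50222 = 517.29 hPa.

P ≈ 517 hPa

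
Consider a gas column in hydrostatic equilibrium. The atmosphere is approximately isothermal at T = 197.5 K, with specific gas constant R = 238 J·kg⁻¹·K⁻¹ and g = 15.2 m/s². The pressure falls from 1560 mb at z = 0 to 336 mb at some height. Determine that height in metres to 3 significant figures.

Scale height: H = RT/g = 238 × 197.5 / 15.2 = 3092.4 m.
Invert the barometric formula: z = H ln(P₀/P).
P₀/P = 1560/336 = 4.6429; ln(4.6429) = 1.5353.
z = 3092.4 × 1.5353 = 4747.8 m.

z ≈ 4750 m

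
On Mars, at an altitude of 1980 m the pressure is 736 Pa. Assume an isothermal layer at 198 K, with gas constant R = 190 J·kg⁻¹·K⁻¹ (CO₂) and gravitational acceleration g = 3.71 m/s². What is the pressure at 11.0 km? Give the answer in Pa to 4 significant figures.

P ≈ 302.4 Pa

Scale height: H = RT/g = 190 × 198 / 3.71 = 10140 m.
Between two levels, P₂ = P₁ exp(−Δz/H) with Δz = z₂ − z₁.
Δz = 11000 − 1980.0 = 9020.0 m; Δz/H = 9020.0/10140 = 0.88955.
P₂ = 736 × exp(−0.88955) = 736 × 0.41084 = 302.38 Pa.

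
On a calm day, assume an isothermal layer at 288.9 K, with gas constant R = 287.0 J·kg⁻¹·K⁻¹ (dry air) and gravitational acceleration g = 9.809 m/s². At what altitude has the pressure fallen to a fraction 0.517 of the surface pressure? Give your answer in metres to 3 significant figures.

z ≈ 5580 m

Scale height: H = RT/g = 287.0 × 288.9 / 9.809 = 8452.9 m.
Set P/P₀ = exp(−z/H) = 0.517, so z = −H ln(0.517).
−ln(0.517) = 0.65971; z = 8452.9 × 0.65971 = 5576.5 m.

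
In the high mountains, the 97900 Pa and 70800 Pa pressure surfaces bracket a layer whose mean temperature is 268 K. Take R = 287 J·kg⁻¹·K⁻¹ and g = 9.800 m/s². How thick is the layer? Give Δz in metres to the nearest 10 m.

Hypsometric equation: Δz = (R T̄/g) ln(P₁/P₂).
R T̄/g = 287 × 268 / 9.800 = 7848.6 m.
ln(97900/70800) = ln(1.3828) = 0.32411.
Δz = 7848.6 × 0.32411 = 2543.8 m.

Δz ≈ 2540 m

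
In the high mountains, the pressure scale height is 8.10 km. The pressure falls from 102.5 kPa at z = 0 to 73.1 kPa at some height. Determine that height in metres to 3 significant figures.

z ≈ 2740 m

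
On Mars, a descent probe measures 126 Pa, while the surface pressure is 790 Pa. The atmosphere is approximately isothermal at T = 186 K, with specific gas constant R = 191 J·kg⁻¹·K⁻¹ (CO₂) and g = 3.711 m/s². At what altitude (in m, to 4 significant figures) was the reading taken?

z ≈ 17570 m

Scale height: H = RT/g = 191 × 186 / 3.711 = 9573.2 m.
Invert the barometric formula: z = H ln(P₀/P).
P₀/P = 790/126 = 6.2698; ln(6.2698) = 1.8357.
z = 9573.2 × 1.8357 = 17574 m.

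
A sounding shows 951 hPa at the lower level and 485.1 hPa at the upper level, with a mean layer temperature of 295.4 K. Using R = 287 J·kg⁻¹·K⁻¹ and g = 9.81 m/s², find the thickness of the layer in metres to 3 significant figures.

Hypsometric equation: Δz = (R T̄/g) ln(P₁/P₂).
R T̄/g = 287 × 295.4 / 9.81 = 8642.2 m.
ln(951/485.1) = ln(1.9604) = 0.67315.
Δz = 8642.2 × 0.67315 = 5817.5 m.

Δz ≈ 5820 m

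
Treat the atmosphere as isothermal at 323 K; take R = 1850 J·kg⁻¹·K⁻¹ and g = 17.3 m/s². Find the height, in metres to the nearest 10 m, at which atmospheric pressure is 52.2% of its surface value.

z ≈ 22450 m

Scale height: H = RT/g = 1850 × 323 / 17.3 = 34540 m.
Set P/P₀ = exp(−z/H) = 0.522, so z = −H ln(0.522).
−ln(0.522) = 0.65009; z = 34540 × 0.65009 = 22454 m.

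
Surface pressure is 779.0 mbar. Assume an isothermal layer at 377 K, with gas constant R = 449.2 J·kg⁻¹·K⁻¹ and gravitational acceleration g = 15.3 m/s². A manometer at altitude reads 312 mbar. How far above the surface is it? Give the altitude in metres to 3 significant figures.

z ≈ 10100 m

Scale height: H = RT/g = 449.2 × 377 / 15.3 = 11069 m.
Invert the barometric formula: z = H ln(P₀/P).
P₀/P = 779.0/312 = 2.4968; ln(2.4968) = 0.91501.
z = 11069 × 0.91501 = 10128 m.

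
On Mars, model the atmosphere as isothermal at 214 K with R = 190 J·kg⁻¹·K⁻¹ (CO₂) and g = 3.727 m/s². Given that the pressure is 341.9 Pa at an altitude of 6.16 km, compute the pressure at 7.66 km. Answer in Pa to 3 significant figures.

P ≈ 298 Pa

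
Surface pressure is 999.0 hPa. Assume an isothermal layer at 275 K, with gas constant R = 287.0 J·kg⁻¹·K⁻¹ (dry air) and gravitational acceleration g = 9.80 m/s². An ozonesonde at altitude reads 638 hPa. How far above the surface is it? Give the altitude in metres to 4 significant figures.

z ≈ 3611 m

Scale height: H = RT/g = 287.0 × 275 / 9.80 = 8053.6 m.
Invert the barometric formula: z = H ln(P₀/P).
P₀/P = 999.0/638 = 1.5658; ln(1.5658) = 0.44840.
z = 8053.6 × 0.44840 = 3611.2 m.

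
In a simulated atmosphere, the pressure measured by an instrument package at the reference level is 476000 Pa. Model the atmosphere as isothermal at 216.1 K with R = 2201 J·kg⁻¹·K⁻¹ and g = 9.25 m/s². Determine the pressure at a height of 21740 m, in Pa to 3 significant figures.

Scale height: H = RT/g = 2201 × 216.1 / 9.25 = 51420 m.
Barometric formula: P = P₀ exp(−z/H).
z/H = 21740/51420 = 0.42279; exp(−0.42279) = 0.65522.
P = 476000 × 0.65522 = 311880 Pa.

P ≈ 312000 Pa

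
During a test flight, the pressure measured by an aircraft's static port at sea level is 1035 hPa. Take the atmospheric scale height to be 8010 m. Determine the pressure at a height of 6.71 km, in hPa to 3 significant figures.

P ≈ 448 hPa

Barometric formula: P = P₀ exp(−z/H).
z/H = 6710.0/8010.0 = 0.83770; exp(−0.83770) = 0.43270.
P = 1035 × 0.43270 = 447.84 hPa.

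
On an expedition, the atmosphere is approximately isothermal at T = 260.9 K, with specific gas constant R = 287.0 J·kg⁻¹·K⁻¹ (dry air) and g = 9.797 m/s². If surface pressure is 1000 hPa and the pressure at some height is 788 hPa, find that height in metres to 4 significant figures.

Scale height: H = RT/g = 287.0 × 260.9 / 9.797 = 7643.0 m.
Invert the barometric formula: z = H ln(P₀/P).
P₀/P = 1000/788 = 1.2690; ln(1.2690) = 0.23823.
z = 7643.0 × 0.23823 = 1820.8 m.

z ≈ 1821 m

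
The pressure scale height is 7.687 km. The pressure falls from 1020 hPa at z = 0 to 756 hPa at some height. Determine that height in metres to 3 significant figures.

Invert the barometric formula: z = H ln(P₀/P).
P₀/P = 1020/756 = 1.3492; ln(1.3492) = 0.29951.
z = 7687.0 × 0.29951 = 2302.3 m.

z ≈ 2300 m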